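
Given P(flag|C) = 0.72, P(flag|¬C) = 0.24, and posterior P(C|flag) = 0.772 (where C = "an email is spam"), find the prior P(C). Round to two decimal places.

P(C) = 0.53

In odds form, posterior odds = prior odds × likelihood ratio, so prior odds = posterior odds ÷ LR.
Posterior odds = 0.772/(1−0.772) = 3.3860. LR = 0.72/0.24 = 3.0000.
Prior odds = 3.3860/3.0000 = 1.1287, so P(C) = 1.1287/(1+1.1287) ≈ 0.53.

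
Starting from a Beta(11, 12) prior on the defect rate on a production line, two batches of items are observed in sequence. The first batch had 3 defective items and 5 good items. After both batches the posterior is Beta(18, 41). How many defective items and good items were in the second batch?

Sequential conjugate updates are equivalent to a single update on the pooled data, so total successes = posterior α − prior α and total failures = posterior β − prior β.
Total across both batches: 18−11=7 defective items, 41−12=29 good items.
Subtract the first batch: 7−3=4 defective items and 29−5=24 good items.

4 defective items and 24 good items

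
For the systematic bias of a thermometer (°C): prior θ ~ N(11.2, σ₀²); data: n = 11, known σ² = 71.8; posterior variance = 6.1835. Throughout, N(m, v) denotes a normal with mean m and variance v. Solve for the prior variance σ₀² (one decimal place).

σ₀² = 117.4

For the Normal–Normal model with known σ², precisions add: τ_n = τ₀ + n/σ².
So 1/σ₀² = 1/6.1835 − 11/71.8 = 0.161721 − 0.153203 = 0.008518.
Hence σ₀² = 1/0.008518 ≈ 117.4.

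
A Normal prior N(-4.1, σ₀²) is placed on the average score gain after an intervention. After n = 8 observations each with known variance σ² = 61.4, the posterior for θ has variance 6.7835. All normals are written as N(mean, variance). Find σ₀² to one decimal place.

σ₀² = 58.4

For the Normal–Normal model with known σ², precisions add: τ_n = τ₀ + n/σ².
So 1/σ₀² = 1/6.7835 − 8/61.4 = 0.147417 − 0.130293 = 0.017124.
Hence σ₀² = 1/0.017124 ≈ 58.4.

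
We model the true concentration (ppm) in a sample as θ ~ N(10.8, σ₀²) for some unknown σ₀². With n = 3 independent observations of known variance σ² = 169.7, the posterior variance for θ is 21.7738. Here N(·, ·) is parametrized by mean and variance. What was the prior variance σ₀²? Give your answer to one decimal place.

σ₀² = 35.4

Posterior precision equals prior precision plus data precision: 1/σ_n² = 1/σ₀² + n/σ².
So 1/σ₀² = 1/21.7738 − 3/169.7 = 0.045927 − 0.017678 = 0.028249.
Hence σ₀² = 1/0.028249 ≈ 35.4.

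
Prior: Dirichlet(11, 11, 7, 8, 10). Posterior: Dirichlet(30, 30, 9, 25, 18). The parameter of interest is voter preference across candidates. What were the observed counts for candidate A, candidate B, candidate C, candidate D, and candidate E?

For a Dirichlet(α) prior with multinomial counts c, the posterior is Dirichlet(α + c) componentwise.
Counts are posterior − prior componentwise: 30−11=19, 30−11=19, 9−7=2, 25−8=17, 18−10=8.

counts (19, 19, 2, 17, 8)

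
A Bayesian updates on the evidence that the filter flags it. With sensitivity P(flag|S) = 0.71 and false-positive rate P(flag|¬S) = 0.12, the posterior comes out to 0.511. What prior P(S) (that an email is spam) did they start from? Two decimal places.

In odds form, posterior odds = prior odds × likelihood ratio, so prior odds = posterior odds ÷ LR.
Posterior odds = 0.511/(1−0.511) = 1.0450. LR = 0.71/0.12 = 5.9167.
Prior odds = 1.0450/5.9167 = 0.1766, so P(S) = 0.1766/(1+0.1766) ≈ 0.15.

P(S) = 0.15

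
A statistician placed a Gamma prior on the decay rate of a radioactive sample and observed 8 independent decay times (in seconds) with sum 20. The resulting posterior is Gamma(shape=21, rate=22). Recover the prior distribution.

Gamma(shape=13, rate=2)

For an exponential likelihood with a Gamma(α, β) prior on the rate, n observations with total T give posterior Gamma(α+n, β+T).
So α = 21 − 8 = 13 and β = 22 − 20 = 2.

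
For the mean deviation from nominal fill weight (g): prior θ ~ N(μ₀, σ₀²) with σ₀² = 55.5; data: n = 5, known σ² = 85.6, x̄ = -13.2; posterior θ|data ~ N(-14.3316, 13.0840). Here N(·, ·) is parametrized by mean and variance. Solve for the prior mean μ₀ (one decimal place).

The posterior mean is a precision-weighted average: μ_n = (τ₀μ₀ + τ_data·x̄)/(τ₀+τ_data), with τ₀=1/σ₀² and τ_data=n/σ².
Here τ₀ = 1/55.5 = 0.018018 and τ_data = 5/85.6 = 0.058411, so τ_n = 0.076429.
Rearranging for μ₀: μ₀ = (μ_n·τ_n − τ_data·x̄)/τ₀ = (-14.3316·0.076429 − 0.058411·-13.2) / 0.018018 = -0.324325/0.018018 ≈ -18.0.

μ₀ = -18.0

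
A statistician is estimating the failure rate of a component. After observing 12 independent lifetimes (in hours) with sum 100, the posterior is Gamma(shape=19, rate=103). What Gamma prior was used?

Gamma(shape=7, rate=3)

Gamma–exponential conjugacy: posterior shape = α + n, posterior rate = β + Σtᵢ.
So α = 19 − 12 = 7 and β = 103 − 100 = 3.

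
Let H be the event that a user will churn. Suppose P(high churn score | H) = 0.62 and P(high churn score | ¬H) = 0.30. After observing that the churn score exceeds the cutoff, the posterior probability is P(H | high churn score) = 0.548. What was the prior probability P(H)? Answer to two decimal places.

Bayes' rule in odds form gives O(H|E) = O(H)·[P(E|H)/P(E|¬H)], hence O(H) = O(H|E)/LR.
Posterior odds = 0.548/(1−0.548) = 1.2124. LR = 0.62/0.30 = 2.0667.
Prior odds = 1.2124/2.0667 = 0.5866, so P(H) = 0.5866/(1+0.5866) ≈ 0.37.

P(H) = 0.37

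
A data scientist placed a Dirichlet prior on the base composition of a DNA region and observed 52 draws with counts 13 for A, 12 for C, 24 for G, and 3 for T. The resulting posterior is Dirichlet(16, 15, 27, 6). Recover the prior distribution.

Dirichlet(3, 3, 3, 3)

For a Dirichlet(α) prior with multinomial counts c, the posterior is Dirichlet(α + c) componentwise.
Subtract each count from the matching posterior parameter: 16−13=3, 15−12=3, 27−24=3, 6−3=3.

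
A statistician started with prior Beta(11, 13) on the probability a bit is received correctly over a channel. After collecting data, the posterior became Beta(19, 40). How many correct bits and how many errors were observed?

A Beta(a, b) prior with s successes and f failures in binomial data gives a Beta(a+s, b+f) posterior.
Match parameters: s=19−11=8, f=40−13=27.

8 correct bits and 27 errors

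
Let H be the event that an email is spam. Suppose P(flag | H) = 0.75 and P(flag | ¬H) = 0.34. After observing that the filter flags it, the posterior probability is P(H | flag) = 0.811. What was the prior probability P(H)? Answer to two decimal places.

In odds form, posterior odds = prior odds × likelihood ratio, so prior odds = posterior odds ÷ LR.
Posterior odds = 0.811/(1−0.811) = 4.2910. LR = 0.75/0.34 = 2.2059.
Prior odds = 4.2910/2.2059 = 1.9452, so P(H) = 1.9452/(1+1.9452) ≈ 0.66.

P(H) = 0.66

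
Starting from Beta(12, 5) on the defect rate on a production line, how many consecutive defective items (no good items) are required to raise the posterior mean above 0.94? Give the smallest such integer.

After k defective items and 0 good items the posterior is Beta(12+k, 5), with mean (12+k)/(12+5+k).
Set (12+k)/(17+k) > 0.94 and solve: k > (0.94·17 − 12)/(1 − 0.94) = 66.333.
The smallest integer exceeding 66.333 is 67.

k = 67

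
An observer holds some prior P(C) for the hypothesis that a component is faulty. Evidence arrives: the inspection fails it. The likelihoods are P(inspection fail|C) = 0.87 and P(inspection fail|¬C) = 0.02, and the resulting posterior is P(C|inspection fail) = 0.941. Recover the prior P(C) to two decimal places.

P(C) = 0.27

In odds form, posterior odds = prior odds × likelihood ratio, so prior odds = posterior odds ÷ LR.
Posterior odds = 0.941/(1−0.941) = 15.9492. LR = 0.87/0.02 = 43.5000.
Prior odds = 15.9492/43.5000 = 0.3666, so P(C) = 0.3666/(1+0.3666) ≈ 0.27.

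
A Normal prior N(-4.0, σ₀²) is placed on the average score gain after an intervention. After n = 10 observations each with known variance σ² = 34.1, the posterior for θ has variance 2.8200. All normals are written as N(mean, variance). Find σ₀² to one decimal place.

For the Normal–Normal model with known σ², precisions add: τ_n = τ₀ + n/σ².
So 1/σ₀² = 1/2.8200 − 10/34.1 = 0.354610 − 0.293255 = 0.061355.
Hence σ₀² = 1/0.061355 ≈ 16.3.

σ₀² = 16.3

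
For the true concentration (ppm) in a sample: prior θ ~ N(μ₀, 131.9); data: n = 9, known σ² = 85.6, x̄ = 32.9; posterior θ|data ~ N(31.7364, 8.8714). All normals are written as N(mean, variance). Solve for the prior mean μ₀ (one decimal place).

The posterior mean is a precision-weighted average: μ_n = (τ₀μ₀ + τ_data·x̄)/(τ₀+τ_data), with τ₀=1/σ₀² and τ_data=n/σ².
Here τ₀ = 1/131.9 = 0.007582 and τ_data = 9/85.6 = 0.105140, so τ_n = 0.112722.
Rearranging for μ₀: μ₀ = (μ_n·τ_n − τ_data·x̄)/τ₀ = (31.7364·0.112722 − 0.105140·32.9) / 0.007582 = 0.118284/0.007582 ≈ 15.6.

μ₀ = 15.6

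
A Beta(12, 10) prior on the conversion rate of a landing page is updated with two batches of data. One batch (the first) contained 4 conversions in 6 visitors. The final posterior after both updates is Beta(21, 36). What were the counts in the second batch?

5 conversions and 24 bounces

Because Beta–binomial updating is additive in the counts, the combined data contributed (α_post−α_prior, β_post−β_prior) successes and failures.
Total across both batches: 21−12=9 conversions, 36−10=26 bounces.
Subtract the first batch: 9−4=5 conversions and 26−2=24 bounces.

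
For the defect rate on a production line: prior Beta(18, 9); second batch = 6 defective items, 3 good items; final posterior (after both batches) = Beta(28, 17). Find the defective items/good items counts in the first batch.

4 defective items and 5 good items

Because Beta–binomial updating is additive in the counts, the combined data contributed (α_post−α_prior, β_post−β_prior) successes and failures.
Total across both batches: 28−18=10 defective items, 17−9=8 good items.
Subtract the second batch: 10−6=4 defective items and 8−3=5 good items.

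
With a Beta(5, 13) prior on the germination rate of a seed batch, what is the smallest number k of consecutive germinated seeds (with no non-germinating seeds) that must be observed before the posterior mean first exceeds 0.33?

After k germinated seeds and 0 non-germinating seeds the posterior is Beta(5+k, 13), with mean (5+k)/(5+13+k).
Set (5+k)/(18+k) > 0.33 and solve: k > (0.33·18 − 5)/(1 − 0.33) = 1.403.
The smallest integer exceeding 1.403 is 2.

k = 2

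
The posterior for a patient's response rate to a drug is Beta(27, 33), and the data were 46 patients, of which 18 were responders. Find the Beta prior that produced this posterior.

A Beta(α, β) prior with s successes and f failures in binomial data gives a Beta(α+s, β+f) posterior.
So α = 27 − 18 = 9 and β = 33 − 28 = 5.

Beta(9, 5)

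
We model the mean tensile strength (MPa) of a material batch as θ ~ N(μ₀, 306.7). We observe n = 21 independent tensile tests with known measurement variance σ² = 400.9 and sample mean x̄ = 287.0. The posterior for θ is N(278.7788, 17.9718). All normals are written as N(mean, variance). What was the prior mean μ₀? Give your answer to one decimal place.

With known observation variance, the Normal–Normal posterior has precision τ_n = τ₀ + n/σ² and mean μ_n = (τ₀μ₀ + (n/σ²)x̄)/τ_n.
Here τ₀ = 1/306.7 = 0.003261 and τ_data = 21/400.9 = 0.052382, so τ_n = 0.055643.
Rearranging for μ₀: μ₀ = (μ_n·τ_n − τ_data·x̄)/τ₀ = (278.7788·0.055643 − 0.052382·287.0) / 0.003261 = 0.478455/0.003261 ≈ 146.7.

μ₀ = 146.7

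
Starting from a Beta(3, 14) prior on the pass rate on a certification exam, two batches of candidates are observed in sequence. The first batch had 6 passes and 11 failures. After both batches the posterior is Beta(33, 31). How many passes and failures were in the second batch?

Because Beta–binomial updating is additive in the counts, the combined data contributed (α_post−α_prior, β_post−β_prior) successes and failures.
Total across both batches: 33−3=30 passes, 31−14=17 failures.
Subtract the first batch: 30−6=24 passes and 17−11=6 failures.

24 passes and 6 failures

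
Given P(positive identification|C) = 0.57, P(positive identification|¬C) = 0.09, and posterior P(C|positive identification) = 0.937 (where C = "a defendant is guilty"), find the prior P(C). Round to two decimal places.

P(C) = 0.70

Bayes' rule in odds form gives O(C|E) = O(C)·[P(E|C)/P(E|¬C)], hence O(C) = O(C|E)/LR.
Posterior odds = 0.937/(1−0.937) = 14.8730. LR = 0.57/0.09 = 6.3333.
Prior odds = 14.8730/6.3333 = 2.3484, so P(C) = 2.3484/(1+2.3484) ≈ 0.70.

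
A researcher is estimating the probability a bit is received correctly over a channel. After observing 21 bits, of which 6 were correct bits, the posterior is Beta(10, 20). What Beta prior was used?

Beta(4, 5)

A Beta(α, β) prior with s successes and f failures in binomial data gives a Beta(α+s, β+f) posterior.
Subtract the data counts: 10−6=4, 20−15=5.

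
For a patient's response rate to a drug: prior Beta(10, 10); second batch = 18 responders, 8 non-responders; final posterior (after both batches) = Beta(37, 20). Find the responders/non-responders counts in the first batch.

Because Beta–binomial updating is additive in the counts, the combined data contributed (α_post−α_prior, β_post−β_prior) successes and failures.
Total across both batches: 37−10=27 responders, 20−10=10 non-responders.
Subtract the second batch: 27−18=9 responders and 10−8=2 non-responders.

9 responders and 2 non-responders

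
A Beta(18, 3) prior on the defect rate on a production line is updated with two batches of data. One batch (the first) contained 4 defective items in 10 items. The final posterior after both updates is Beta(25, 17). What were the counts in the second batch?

Sequential conjugate updates are equivalent to a single update on the pooled data, so total successes = posterior α − prior α and total failures = posterior β − prior β.
Total across both batches: 25−18=7 defective items, 17−3=14 good items.
Subtract the first batch: 7−4=3 defective items and 14−6=8 good items.

3 defective items and 8 good items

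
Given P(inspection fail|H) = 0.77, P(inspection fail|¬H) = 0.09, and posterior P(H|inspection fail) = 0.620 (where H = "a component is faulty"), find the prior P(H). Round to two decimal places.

Bayes' rule in odds form gives O(H|E) = O(H)·[P(E|H)/P(E|¬H)], hence O(H) = O(H|E)/LR.
Posterior odds = 0.620/(1−0.620) = 1.6316. LR = 0.77/0.09 = 8.5556.
Prior odds = 1.6316/8.5556 = 0.1907, so P(H) = 0.1907/(1+0.1907) ≈ 0.16.

P(H) = 0.16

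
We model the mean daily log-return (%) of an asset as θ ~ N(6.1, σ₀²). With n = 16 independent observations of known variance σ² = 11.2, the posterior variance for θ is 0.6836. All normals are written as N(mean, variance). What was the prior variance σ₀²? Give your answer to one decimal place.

Posterior precision equals prior precision plus data precision: 1/σ_n² = 1/σ₀² + n/σ².
So 1/σ₀² = 1/0.6836 − 16/11.2 = 1.462844 − 1.428571 = 0.034273.
Hence σ₀² = 1/0.034273 ≈ 29.2.

σ₀² = 29.2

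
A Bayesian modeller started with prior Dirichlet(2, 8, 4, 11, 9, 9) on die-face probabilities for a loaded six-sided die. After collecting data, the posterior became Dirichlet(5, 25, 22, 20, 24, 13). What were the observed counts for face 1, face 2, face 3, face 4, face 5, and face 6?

counts (3, 17, 18, 9, 15, 4)

For a Dirichlet(α) prior with multinomial counts c, the posterior is Dirichlet(α + c) componentwise.
Counts are posterior − prior componentwise: 5−2=3, 25−8=17, 22−4=18, 20−11=9, 24−9=15, 13−9=4.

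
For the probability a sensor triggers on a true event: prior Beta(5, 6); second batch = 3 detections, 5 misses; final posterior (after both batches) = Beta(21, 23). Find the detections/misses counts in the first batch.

Because Beta–binomial updating is additive in the counts, the combined data contributed (α_post−α_prior, β_post−β_prior) successes and failures.
Total across both batches: 21−5=16 detections, 23−6=17 misses.
Subtract the second batch: 16−3=13 detections and 17−5=12 misses.

13 detections and 12 misses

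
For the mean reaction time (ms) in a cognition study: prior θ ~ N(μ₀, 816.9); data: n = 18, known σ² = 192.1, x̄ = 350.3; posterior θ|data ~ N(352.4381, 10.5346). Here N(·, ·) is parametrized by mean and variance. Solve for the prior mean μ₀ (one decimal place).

With known observation variance, the Normal–Normal posterior has precision τ_n = τ₀ + n/σ² and mean μ_n = (τ₀μ₀ + (n/σ²)x̄)/τ_n.
Here τ₀ = 1/816.9 = 0.001224 and τ_data = 18/192.1 = 0.093701, so τ_n = 0.094925.
Rearranging for μ₀: μ₀ = (μ_n·τ_n − τ_data·x̄)/τ₀ = (352.4381·0.094925 − 0.093701·350.3) / 0.001224 = 0.631726/0.001224 ≈ 516.1.

μ₀ = 516.1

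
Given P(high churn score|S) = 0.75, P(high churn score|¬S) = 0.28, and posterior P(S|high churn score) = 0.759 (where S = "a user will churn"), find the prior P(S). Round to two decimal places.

Bayes' rule in odds form gives O(S|E) = O(S)·[P(E|S)/P(E|¬S)], hence O(S) = O(S|E)/LR.
Posterior odds = 0.759/(1−0.759) = 3.1494. LR = 0.75/0.28 = 2.6786.
Prior odds = 3.1494/2.6786 = 1.1758, so P(S) = 1.1758/(1+1.1758) ≈ 0.54.

P(S) = 0.54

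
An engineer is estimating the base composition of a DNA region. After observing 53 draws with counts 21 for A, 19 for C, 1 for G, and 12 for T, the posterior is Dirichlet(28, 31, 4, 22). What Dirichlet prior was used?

For a Dirichlet(α) prior with multinomial counts c, the posterior is Dirichlet(α + c) componentwise.
Subtract each count from the matching posterior parameter: 28−21=7, 31−19=12, 4−1=3, 22−12=10.

Dirichlet(7, 12, 3, 10)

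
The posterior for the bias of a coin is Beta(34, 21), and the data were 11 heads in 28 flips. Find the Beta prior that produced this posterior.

Beta is conjugate to the binomial likelihood: posterior = Beta(a+s, b+f).
So a = 34 − 11 = 23 and b = 21 − 17 = 4.

Beta(23, 4)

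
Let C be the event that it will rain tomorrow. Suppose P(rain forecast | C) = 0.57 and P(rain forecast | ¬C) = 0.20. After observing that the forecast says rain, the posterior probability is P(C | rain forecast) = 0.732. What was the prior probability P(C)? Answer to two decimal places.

In odds form, posterior odds = prior odds × likelihood ratio, so prior odds = posterior odds ÷ LR.
Posterior odds = 0.732/(1−0.732) = 2.7313. LR = 0.57/0.20 = 2.8500.
Prior odds = 2.7313/2.8500 = 0.9584, so P(C) = 0.9584/(1+0.9584) ≈ 0.49.

P(C) = 0.49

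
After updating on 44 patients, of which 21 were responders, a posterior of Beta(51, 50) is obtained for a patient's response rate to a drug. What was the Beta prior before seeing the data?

Under Beta–binomial conjugacy the posterior parameters are (a+s, b+f).
So a = 51 − 21 = 30 and b = 50 − 23 = 27.

Beta(30, 27)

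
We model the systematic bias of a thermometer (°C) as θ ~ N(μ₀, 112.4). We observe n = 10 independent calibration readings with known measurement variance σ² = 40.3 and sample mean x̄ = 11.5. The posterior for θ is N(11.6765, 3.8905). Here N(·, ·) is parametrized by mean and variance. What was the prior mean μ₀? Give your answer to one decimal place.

μ₀ = 16.6

The posterior mean is a precision-weighted average: μ_n = (τ₀μ₀ + τ_data·x̄)/(τ₀+τ_data), with τ₀=1/σ₀² and τ_data=n/σ².
Here τ₀ = 1/112.4 = 0.008897 and τ_data = 10/40.3 = 0.248139, so τ_n = 0.257036.
Rearranging for μ₀: μ₀ = (μ_n·τ_n − τ_data·x̄)/τ₀ = (11.6765·0.257036 − 0.248139·11.5) / 0.008897 = 0.147682/0.008897 ≈ 16.6.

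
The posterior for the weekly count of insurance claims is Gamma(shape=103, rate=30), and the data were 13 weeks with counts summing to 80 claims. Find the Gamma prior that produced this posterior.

Gamma(shape=23, rate=17)

Gamma–Poisson conjugacy: posterior shape = α + Σxᵢ, posterior rate = β + n.
So α = 103 − 80 = 23 and β = 30 − 13 = 17.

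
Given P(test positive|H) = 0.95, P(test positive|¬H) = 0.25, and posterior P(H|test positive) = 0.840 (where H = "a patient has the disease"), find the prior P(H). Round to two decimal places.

In odds form, posterior odds = prior odds × likelihood ratio, so prior odds = posterior odds ÷ LR.
Posterior odds = 0.840/(1−0.840) = 5.2500. LR = 0.95/0.25 = 3.8000.
Prior odds = 5.2500/3.8000 = 1.3816, so P(H) = 1.3816/(1+1.3816) ≈ 0.58.

P(H) = 0.58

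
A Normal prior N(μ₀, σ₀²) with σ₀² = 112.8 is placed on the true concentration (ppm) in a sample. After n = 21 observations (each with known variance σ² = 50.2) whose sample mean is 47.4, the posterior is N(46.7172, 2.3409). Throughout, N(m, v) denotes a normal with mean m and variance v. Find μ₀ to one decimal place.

With known observation variance, the Normal–Normal posterior has precision τ_n = τ₀ + n/σ² and mean μ_n = (τ₀μ₀ + (n/σ²)x̄)/τ_n.
Here τ₀ = 1/112.8 = 0.008865 and τ_data = 21/50.2 = 0.418327, so τ_n = 0.427192.
Rearranging for μ₀: μ₀ = (μ_n·τ_n − τ_data·x̄)/τ₀ = (46.7172·0.427192 − 0.418327·47.4) / 0.008865 = 0.128514/0.008865 ≈ 14.5.

μ₀ = 14.5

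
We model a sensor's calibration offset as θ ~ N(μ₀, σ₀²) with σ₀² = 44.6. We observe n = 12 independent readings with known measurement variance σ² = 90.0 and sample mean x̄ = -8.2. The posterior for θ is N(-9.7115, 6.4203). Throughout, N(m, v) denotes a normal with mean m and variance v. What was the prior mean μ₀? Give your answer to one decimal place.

μ₀ = -18.7

The posterior mean is a precision-weighted average: μ_n = (τ₀μ₀ + τ_data·x̄)/(τ₀+τ_data), with τ₀=1/σ₀² and τ_data=n/σ².
Here τ₀ = 1/44.6 = 0.022422 and τ_data = 12/90.0 = 0.133333, so τ_n = 0.155755.
Rearranging for μ₀: μ₀ = (μ_n·τ_n − τ_data·x̄)/τ₀ = (-9.7115·0.155755 − 0.133333·-8.2) / 0.022422 = -0.419284/0.022422 ≈ -18.7.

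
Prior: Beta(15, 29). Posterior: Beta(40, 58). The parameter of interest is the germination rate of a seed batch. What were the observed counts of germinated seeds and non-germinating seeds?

A Beta(α, β) prior with s successes and f failures in binomial data gives a Beta(α+s, β+f) posterior.
Match parameters: s=40−15=25, f=58−29=29.

25 germinated seeds and 29 non-germinating seeds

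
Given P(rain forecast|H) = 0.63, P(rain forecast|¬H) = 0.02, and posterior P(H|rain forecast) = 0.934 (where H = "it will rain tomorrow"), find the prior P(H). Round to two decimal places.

Bayes' rule in odds form gives O(H|E) = O(H)·[P(E|H)/P(E|¬H)], hence O(H) = O(H|E)/LR.
Posterior odds = 0.934/(1−0.934) = 14.1515. LR = 0.63/0.02 = 31.5000.
Prior odds = 14.1515/31.5000 = 0.4493, so P(H) = 0.4493/(1+0.4493) ≈ 0.31.

P(H) = 0.31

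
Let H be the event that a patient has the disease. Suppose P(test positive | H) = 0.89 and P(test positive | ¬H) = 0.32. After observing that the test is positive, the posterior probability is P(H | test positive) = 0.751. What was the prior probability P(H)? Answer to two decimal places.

P(H) = 0.52

Bayes' rule in odds form gives O(H|E) = O(H)·[P(E|H)/P(E|¬H)], hence O(H) = O(H|E)/LR.
Posterior odds = 0.751/(1−0.751) = 3.0161. LR = 0.89/0.32 = 2.7812.
Prior odds = 3.0161/2.7812 = 1.0845, so P(H) = 1.0845/(1+1.0845) ≈ 0.52.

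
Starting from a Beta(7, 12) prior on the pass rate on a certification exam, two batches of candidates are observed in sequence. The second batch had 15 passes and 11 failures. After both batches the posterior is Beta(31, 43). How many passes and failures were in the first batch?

Sequential conjugate updates are equivalent to a single update on the pooled data, so total successes = posterior α − prior α and total failures = posterior β − prior β.
Total across both batches: 31−7=24 passes, 43−12=31 failures.
Subtract the second batch: 24−15=9 passes and 31−11=20 failures.

9 passes and 20 failures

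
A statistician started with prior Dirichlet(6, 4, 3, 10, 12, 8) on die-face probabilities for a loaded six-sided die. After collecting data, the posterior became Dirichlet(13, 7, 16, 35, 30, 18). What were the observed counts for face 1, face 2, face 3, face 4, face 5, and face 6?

For a Dirichlet(α) prior with multinomial counts c, the posterior is Dirichlet(α + c) componentwise.
Counts are posterior − prior componentwise: 13−6=7, 7−4=3, 16−3=13, 35−10=25, 30−12=18, 18−8=10.

counts (7, 3, 13, 25, 18, 10)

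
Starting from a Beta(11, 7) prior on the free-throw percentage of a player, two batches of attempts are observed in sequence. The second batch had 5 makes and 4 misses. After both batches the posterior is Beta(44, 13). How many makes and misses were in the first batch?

Sequential conjugate updates are equivalent to a single update on the pooled data, so total successes = posterior α − prior α and total failures = posterior β − prior β.
Total across both batches: 44−11=33 makes, 13−7=6 misses.
Subtract the second batch: 33−5=28 makes and 6−4=2 misses.

28 makes and 2 misses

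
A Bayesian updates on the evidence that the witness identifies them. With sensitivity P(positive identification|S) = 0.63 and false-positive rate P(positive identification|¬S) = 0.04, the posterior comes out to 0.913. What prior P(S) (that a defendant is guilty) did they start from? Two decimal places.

P(S) = 0.40

Bayes' rule in odds form gives O(S|E) = O(S)·[P(E|S)/P(E|¬S)], hence O(S) = O(S|E)/LR.
Posterior odds = 0.913/(1−0.913) = 10.4943. LR = 0.63/0.04 = 15.7500.
Prior odds = 10.4943/15.7500 = 0.6663, so P(S) = 0.6663/(1+0.6663) ≈ 0.40.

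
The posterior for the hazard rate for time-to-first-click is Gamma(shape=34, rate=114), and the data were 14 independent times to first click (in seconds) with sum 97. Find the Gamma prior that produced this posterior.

Gamma(shape=20, rate=17)

For an exponential likelihood with a Gamma(α, β) prior on the rate, n observations with total T give posterior Gamma(α+n, β+T).
So α = 34 − 14 = 20 and β = 114 − 97 = 17.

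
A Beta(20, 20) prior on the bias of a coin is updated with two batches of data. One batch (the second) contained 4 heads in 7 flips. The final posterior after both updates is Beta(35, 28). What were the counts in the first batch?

11 heads and 5 tails

Sequential conjugate updates are equivalent to a single update on the pooled data, so total successes = posterior α − prior α and total failures = posterior β − prior β.
Total across both batches: 35−20=15 heads, 28−20=8 tails.
Subtract the second batch: 15−4=11 heads and 8−3=5 tails.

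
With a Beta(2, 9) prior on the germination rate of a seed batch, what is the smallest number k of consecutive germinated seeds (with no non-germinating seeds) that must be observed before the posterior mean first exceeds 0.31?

After k germinated seeds and 0 non-germinating seeds the posterior is Beta(2+k, 9), with mean (2+k)/(2+9+k).
Set (2+k)/(11+k) > 0.31 and solve: k > (0.31·11 − 2)/(1 − 0.31) = 2.043.
The smallest integer exceeding 2.043 is 3.

k = 3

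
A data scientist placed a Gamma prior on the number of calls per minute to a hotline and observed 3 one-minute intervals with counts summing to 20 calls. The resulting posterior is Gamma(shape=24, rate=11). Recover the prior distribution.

Gamma(shape=4, rate=8)

Gamma–Poisson conjugacy: posterior shape = α + Σxᵢ, posterior rate = β + n.
So α = 24 − 20 = 4 and β = 11 − 3 = 8.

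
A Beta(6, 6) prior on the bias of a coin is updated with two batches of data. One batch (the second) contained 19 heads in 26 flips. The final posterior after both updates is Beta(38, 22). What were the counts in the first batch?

Sequential conjugate updates are equivalent to a single update on the pooled data, so total successes = posterior α − prior α and total failures = posterior β − prior β.
Total across both batches: 38−6=32 heads, 22−6=16 tails.
Subtract the second batch: 32−19=13 heads and 16−7=9 tails.

13 heads and 9 tails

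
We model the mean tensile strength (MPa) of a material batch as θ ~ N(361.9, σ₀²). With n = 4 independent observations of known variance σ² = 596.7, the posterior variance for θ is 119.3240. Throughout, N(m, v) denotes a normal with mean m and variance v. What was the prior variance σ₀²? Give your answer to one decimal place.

Posterior precision equals prior precision plus data precision: 1/σ_n² = 1/σ₀² + n/σ².
So 1/σ₀² = 1/119.3240 − 4/596.7 = 0.008381 − 0.006704 = 0.001677.
Hence σ₀² = 1/0.001677 ≈ 596.3.

σ₀² = 596.3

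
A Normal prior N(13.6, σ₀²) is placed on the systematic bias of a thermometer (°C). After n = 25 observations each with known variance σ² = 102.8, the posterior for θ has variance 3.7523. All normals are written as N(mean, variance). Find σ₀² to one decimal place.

Posterior precision equals prior precision plus data precision: 1/σ_n² = 1/σ₀² + n/σ².
So 1/σ₀² = 1/3.7523 − 25/102.8 = 0.266503 − 0.243191 = 0.023312.
Hence σ₀² = 1/0.023312 ≈ 42.9.

σ₀² = 42.9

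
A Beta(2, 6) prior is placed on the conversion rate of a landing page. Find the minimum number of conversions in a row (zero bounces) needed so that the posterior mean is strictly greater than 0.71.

After k conversions and 0 bounces the posterior is Beta(2+k, 6), with mean (2+k)/(2+6+k).
Set (2+k)/(8+k) > 0.71 and solve: k > (0.71·8 − 2)/(1 − 0.71) = 12.690.
The smallest integer exceeding 12.690 is 13.

k = 13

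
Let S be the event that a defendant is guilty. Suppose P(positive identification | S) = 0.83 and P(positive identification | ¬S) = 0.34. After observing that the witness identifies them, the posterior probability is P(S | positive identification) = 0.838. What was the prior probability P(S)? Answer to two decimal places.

In odds form, posterior odds = prior odds × likelihood ratio, so prior odds = posterior odds ÷ LR.
Posterior odds = 0.838/(1−0.838) = 5.1728. LR = 0.83/0.34 = 2.4412.
Prior odds = 5.1728/2.4412 = 2.1190, so P(S) = 2.1190/(1+2.1190) ≈ 0.68.

P(S) = 0.68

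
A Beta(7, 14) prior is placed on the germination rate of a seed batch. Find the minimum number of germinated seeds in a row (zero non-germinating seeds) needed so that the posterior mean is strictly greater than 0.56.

After k germinated seeds and 0 non-germinating seeds the posterior is Beta(7+k, 14), with mean (7+k)/(7+14+k).
Set (7+k)/(21+k) > 0.56 and solve: k > (0.56·21 − 7)/(1 − 0.56) = 10.818.
The smallest integer exceeding 10.818 is 11, and checking k=11: (18)/(32) = 0.5625 > 0.56.

k = 11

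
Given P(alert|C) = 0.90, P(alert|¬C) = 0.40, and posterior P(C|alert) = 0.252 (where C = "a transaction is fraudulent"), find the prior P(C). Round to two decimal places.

Bayes' rule in odds form gives O(C|E) = O(C)·[P(E|C)/P(E|¬C)], hence O(C) = O(C|E)/LR.
Posterior odds = 0.252/(1−0.252) = 0.3369. LR = 0.90/0.40 = 2.2500.
Prior odds = 0.3369/2.2500 = 0.1497, so P(C) = 0.1497/(1+0.1497) ≈ 0.13.

P(C) = 0.13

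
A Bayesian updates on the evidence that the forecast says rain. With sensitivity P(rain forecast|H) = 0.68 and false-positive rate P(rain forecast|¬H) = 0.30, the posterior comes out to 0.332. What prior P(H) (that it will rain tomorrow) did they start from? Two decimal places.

Bayes' rule in odds form gives O(H|E) = O(H)·[P(E|H)/P(E|¬H)], hence O(H) = O(H|E)/LR.
Posterior odds = 0.332/(1−0.332) = 0.4970. LR = 0.68/0.30 = 2.2667.
Prior odds = 0.4970/2.2667 = 0.2193, so P(H) = 0.2193/(1+0.2193) ≈ 0.18.

P(H) = 0.18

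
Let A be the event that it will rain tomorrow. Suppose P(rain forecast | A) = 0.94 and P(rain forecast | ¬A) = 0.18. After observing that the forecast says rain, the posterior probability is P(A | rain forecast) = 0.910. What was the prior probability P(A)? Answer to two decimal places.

P(A) = 0.66

Bayes' rule in odds form gives O(A|E) = O(A)·[P(E|A)/P(E|¬A)], hence O(A) = O(A|E)/LR.
Posterior odds = 0.910/(1−0.910) = 10.1111. LR = 0.94/0.18 = 5.2222.
Prior odds = 10.1111/5.2222 = 1.9362, so P(A) = 1.9362/(1+1.9362) ≈ 0.66.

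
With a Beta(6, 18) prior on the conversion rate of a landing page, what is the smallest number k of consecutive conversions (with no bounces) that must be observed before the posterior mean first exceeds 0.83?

After k conversions and 0 bounces the posterior is Beta(6+k, 18), with mean (6+k)/(6+18+k).
Set (6+k)/(24+k) > 0.83 and solve: k > (0.83·24 − 6)/(1 − 0.83) = 81.882.
The smallest integer exceeding 81.882 is 82.

k = 82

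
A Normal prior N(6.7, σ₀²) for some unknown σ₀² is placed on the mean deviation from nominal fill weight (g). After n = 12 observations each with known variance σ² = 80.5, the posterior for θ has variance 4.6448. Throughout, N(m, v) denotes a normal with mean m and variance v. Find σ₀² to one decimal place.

For the Normal–Normal model with known σ², precisions add: τ_n = τ₀ + n/σ².
So 1/σ₀² = 1/4.6448 − 12/80.5 = 0.215295 − 0.149068 = 0.066227.
Hence σ₀² = 1/0.066227 ≈ 15.1.

σ₀² = 15.1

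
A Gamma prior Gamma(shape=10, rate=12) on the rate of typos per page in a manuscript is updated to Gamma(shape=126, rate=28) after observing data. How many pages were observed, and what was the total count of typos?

Gamma–Poisson conjugacy: posterior shape = α + Σxᵢ, posterior rate = β + n.
Matching: Σxᵢ = 126 − 10 = 116 and n = 28 − 12 = 16.

n = 16 pages with total 116 typos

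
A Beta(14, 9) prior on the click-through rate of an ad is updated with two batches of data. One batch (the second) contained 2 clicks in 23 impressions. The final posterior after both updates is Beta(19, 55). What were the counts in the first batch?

Because Beta–binomial updating is additive in the counts, the combined data contributed (α_post−α_prior, β_post−β_prior) successes and failures.
Total across both batches: 19−14=5 clicks, 55−9=46 non-clicks.
Subtract the second batch: 5−2=3 clicks and 46−21=25 non-clicks.

3 clicks and 25 non-clicks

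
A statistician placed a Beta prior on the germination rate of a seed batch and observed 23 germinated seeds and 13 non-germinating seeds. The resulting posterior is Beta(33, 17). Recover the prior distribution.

Under Beta–binomial conjugacy the posterior parameters are (a+s, b+f).
So a = 33 − 23 = 10 and b = 17 − 13 = 4.

Beta(10, 4)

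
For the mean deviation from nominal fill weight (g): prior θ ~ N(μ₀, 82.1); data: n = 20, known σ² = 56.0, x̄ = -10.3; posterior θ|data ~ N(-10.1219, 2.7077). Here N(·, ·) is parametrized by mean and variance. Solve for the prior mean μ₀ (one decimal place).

μ₀ = -4.9

With known observation variance, the Normal–Normal posterior has precision τ_n = τ₀ + n/σ² and mean μ_n = (τ₀μ₀ + (n/σ²)x̄)/τ_n.
Here τ₀ = 1/82.1 = 0.012180 and τ_data = 20/56.0 = 0.357143, so τ_n = 0.369323.
Rearranging for μ₀: μ₀ = (μ_n·τ_n − τ_data·x̄)/τ₀ = (-10.1219·0.369323 − 0.357143·-10.3) / 0.012180 = -0.059678/0.012180 ≈ -4.9.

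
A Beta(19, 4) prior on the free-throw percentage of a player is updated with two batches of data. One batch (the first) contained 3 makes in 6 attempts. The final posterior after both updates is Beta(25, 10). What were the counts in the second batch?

Because Beta–binomial updating is additive in the counts, the combined data contributed (α_post−α_prior, β_post−β_prior) successes and failures.
Total across both batches: 25−19=6 makes, 10−4=6 misses.
Subtract the first batch: 6−3=3 makes and 6−3=3 misses.

3 makes and 3 misses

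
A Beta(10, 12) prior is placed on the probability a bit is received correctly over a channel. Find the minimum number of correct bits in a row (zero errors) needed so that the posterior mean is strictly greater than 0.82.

k = 45

After k correct bits and 0 errors the posterior is Beta(10+k, 12), with mean (10+k)/(10+12+k).
Set (10+k)/(22+k) > 0.82 and solve: k > (0.82·22 − 10)/(1 − 0.82) = 44.667.
The smallest integer exceeding 44.667 is 45.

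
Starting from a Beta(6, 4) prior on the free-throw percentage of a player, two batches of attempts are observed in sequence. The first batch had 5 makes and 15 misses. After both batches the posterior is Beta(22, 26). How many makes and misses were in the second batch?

11 makes and 7 misses

Because Beta–binomial updating is additive in the counts, the combined data contributed (α_post−α_prior, β_post−β_prior) successes and failures.
Total across both batches: 22−6=16 makes, 26−4=22 misses.
Subtract the first batch: 16−5=11 makes and 22−15=7 misses.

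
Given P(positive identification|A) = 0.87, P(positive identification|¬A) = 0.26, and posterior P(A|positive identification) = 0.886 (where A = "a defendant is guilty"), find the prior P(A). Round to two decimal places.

In odds form, posterior odds = prior odds × likelihood ratio, so prior odds = posterior odds ÷ LR.
Posterior odds = 0.886/(1−0.886) = 7.7719. LR = 0.87/0.26 = 3.3462.
Prior odds = 7.7719/3.3462 = 2.3226, so P(A) = 2.3226/(1+2.3226) ≈ 0.70.

P(A) = 0.70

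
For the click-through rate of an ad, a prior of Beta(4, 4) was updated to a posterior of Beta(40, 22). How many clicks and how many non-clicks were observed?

36 clicks and 18 non-clicks

Beta is conjugate to the binomial likelihood: posterior = Beta(a+s, b+f).
So s = 40 − 4 = 36 and f = 22 − 4 = 18.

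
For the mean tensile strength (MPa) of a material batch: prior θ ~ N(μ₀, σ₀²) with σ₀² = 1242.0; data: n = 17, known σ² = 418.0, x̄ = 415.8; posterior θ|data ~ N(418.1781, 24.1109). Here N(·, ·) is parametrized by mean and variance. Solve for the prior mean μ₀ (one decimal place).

μ₀ = 538.3

With known observation variance, the Normal–Normal posterior has precision τ_n = τ₀ + n/σ² and mean μ_n = (τ₀μ₀ + (n/σ²)x̄)/τ_n.
Here τ₀ = 1/1242.0 = 0.000805 and τ_data = 17/418.0 = 0.040670, so τ_n = 0.041475.
Rearranging for μ₀: μ₀ = (μ_n·τ_n − τ_data·x̄)/τ₀ = (418.1781·0.041475 − 0.040670·415.8) / 0.000805 = 0.433351/0.000805 ≈ 538.3.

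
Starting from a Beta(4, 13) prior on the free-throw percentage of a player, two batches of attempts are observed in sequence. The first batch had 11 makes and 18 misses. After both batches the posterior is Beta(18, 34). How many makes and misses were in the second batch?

3 makes and 3 misses

Sequential conjugate updates are equivalent to a single update on the pooled data, so total successes = posterior α − prior α and total failures = posterior β − prior β.
Total across both batches: 18−4=14 makes, 34−13=21 misses.
Subtract the first batch: 14−11=3 makes and 21−18=3 misses.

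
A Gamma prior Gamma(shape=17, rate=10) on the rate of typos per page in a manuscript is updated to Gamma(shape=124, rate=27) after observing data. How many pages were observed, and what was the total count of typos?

Gamma–Poisson conjugacy: posterior shape = α + Σxᵢ, posterior rate = β + n.
Matching: Σxᵢ = 124 − 17 = 107 and n = 27 − 10 = 17.

n = 17 pages with total 107 typos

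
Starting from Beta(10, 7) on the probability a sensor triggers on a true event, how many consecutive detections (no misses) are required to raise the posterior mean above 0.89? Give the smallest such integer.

After k detections and 0 misses the posterior is Beta(10+k, 7), with mean (10+k)/(10+7+k).
Set (10+k)/(17+k) > 0.89 and solve: k > (0.89·17 − 10)/(1 − 0.89) = 46.636.
The smallest integer exceeding 46.636 is 47, and checking k=47: (57)/(64) = 0.8906 > 0.89.

k = 47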